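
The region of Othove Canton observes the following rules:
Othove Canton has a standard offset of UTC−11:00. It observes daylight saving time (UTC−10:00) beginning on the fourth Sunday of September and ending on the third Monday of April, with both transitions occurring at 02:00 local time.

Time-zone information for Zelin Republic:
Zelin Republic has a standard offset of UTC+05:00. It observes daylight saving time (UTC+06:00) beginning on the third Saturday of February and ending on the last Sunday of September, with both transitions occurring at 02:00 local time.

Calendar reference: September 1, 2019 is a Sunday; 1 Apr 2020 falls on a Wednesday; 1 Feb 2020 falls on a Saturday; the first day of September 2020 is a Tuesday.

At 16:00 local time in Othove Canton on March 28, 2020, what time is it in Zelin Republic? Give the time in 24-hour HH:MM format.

08:00

1 September 2019 is a Sunday, so the first Sunday is September 1 and the fourth is September 22.
1 April 2020 is a Wednesday, so the first Monday is April 6 and the third is April 20.
March 28, 2020 lies within the daylight-saving period (22 September 2019 – 20 April 2020), so Othove Canton is on daylight time, UTC−10:00.
16:00 Othove Canton + 10h = 02:00 UTC (rolling into the next day, 29 March 2020).
1 February 2020 is a Saturday, so the first Saturday is February 1 and the third is February 15.
1 September 2020 is a Tuesday, so Sundays fall on 6, 13, 20, 27; the last is September 27.
At the standard offset (UTC+05:00), 02:00 UTC + 5h = 07:00 Zelin Republic standard time.
The standard-time date in Zelin Republic, March 29, 2020, falls between 15 February and 27 September, so daylight saving is in effect and Zelin Republic is at UTC+06:00.
02:00 UTC + 6h = 08:00 Zelin Republic.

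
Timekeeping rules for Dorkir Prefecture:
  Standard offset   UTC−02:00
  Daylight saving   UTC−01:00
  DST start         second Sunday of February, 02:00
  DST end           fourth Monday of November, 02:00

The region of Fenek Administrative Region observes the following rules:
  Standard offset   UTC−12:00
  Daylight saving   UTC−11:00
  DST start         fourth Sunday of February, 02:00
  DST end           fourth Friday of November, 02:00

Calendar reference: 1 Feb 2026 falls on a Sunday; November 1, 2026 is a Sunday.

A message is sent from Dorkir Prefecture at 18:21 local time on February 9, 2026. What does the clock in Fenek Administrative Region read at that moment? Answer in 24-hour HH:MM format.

1 February 2026 is a Sunday, so the first Sunday is February 1 and the second is February 8.
1 November 2026 is a Sunday, so the first Monday is November 2 and the fourth is November 23.
Daylight saving runs 8 February – 23 November; February 9, 2026 is inside that window, so Dorkir Prefecture is at UTC−01:00.
18:21 Dorkir Prefecture + 1h = 19:21 UTC.
1 February 2026 is a Sunday, so the first Sunday is February 1 and the fourth is February 22.
1 November 2026 is a Sunday, so the first Friday is November 6 and the fourth is November 27.
At the standard offset (UTC−12:00), 19:21 UTC − 12h = 07:21 Fenek Administrative Region standard time.
Daylight saving runs 22 February – 27 November; the standard-time date in Fenek Administrative Region, February 9, 2026, is outside that window, so Fenek Administrative Region is on standard time at UTC−12:00.
19:21 UTC − 12h = 07:21 Fenek Administrative Region.

07:21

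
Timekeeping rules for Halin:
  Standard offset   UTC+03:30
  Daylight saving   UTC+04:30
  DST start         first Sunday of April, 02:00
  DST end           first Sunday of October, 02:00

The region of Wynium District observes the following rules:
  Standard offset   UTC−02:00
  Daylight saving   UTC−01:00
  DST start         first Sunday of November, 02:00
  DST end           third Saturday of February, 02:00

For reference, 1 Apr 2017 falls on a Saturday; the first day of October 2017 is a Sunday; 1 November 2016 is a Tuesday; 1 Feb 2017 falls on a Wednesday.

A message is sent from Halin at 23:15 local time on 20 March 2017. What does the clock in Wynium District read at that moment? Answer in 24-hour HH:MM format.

17:45

1 April 2017 is a Saturday, so the first Sunday is April 2.
1 October 2017 is a Sunday, so the first Sunday is October 1.
20 March 2017 does not fall between 2 April and 1 October, so daylight saving is not in effect and Halin is at UTC+03:30.
23:15 Halin − 3h30m = 19:45 UTC.
1 November 2016 is a Tuesday, so the first Sunday is November 6.
1 February 2017 is a Wednesday, so the first Saturday is February 4 and the third is February 18.
At the standard offset (UTC−02:00), 19:45 UTC − 2h = 17:45 Wynium District standard time.
The standard-time date in Wynium District, 20 March 2017, does not fall between 6 November 2016 and 18 February 2017, so daylight saving is not in effect and Wynium District is at UTC−02:00.
19:45 UTC − 2h = 17:45 Wynium District.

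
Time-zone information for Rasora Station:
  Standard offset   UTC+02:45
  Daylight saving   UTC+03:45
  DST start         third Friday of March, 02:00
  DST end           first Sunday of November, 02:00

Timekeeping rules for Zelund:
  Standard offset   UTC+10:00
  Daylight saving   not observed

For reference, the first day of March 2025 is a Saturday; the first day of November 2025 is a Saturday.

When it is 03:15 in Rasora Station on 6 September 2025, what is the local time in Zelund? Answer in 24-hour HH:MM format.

1 March 2025 is a Saturday, so the first Friday is March 7 and the third is March 21.
1 November 2025 is a Saturday, so the first Sunday is November 2.
6 September 2025 lies within the daylight-saving period (21 March – 2 November), so Rasora Station is on daylight time, UTC+03:45.
03:15 Rasora Station − 3h45m = 23:30 UTC (rolling into the previous day, 5 September 2025).
Zelund stays on UTC+10:00 all year.
23:30 UTC + 10h = 09:30 Zelund (rolling into the next day, 6 September 2025).

09:30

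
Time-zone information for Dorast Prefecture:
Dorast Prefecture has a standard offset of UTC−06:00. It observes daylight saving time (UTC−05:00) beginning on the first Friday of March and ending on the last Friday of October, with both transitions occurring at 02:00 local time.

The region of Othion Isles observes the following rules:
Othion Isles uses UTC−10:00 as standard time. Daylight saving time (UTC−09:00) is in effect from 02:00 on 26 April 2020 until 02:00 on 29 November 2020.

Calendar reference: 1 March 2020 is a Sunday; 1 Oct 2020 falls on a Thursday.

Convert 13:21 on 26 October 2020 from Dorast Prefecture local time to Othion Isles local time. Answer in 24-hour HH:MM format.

09:21

1 March 2020 is a Sunday, so the first Friday is March 6.
1 October 2020 is a Thursday, so Fridays fall on 2, 9, 16, 23, 30; the last is October 30.
Daylight saving runs 6 March – 30 October; 26 October 2020 is inside that window, so Dorast Prefecture is at UTC−05:00.
13:21 Dorast Prefecture + 5h = 18:21 UTC.
At the standard offset (UTC−10:00), 18:21 UTC − 10h = 08:21 Othion Isles standard time.
Daylight saving runs 26 April – 29 November; the standard-time date in Othion Isles, 26 October 2020, is inside that window, so Othion Isles is at UTC−09:00.
18:21 UTC − 9h = 09:21 Othion Isles.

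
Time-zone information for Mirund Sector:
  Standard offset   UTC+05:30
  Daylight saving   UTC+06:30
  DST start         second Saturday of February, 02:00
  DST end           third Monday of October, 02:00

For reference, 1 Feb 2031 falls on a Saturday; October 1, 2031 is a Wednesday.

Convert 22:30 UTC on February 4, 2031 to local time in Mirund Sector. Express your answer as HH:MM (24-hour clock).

04:00

1 February 2031 is a Saturday, so the first Saturday is February 1 and the second is February 8.
1 October 2031 is a Wednesday, so the first Monday is October 6 and the third is October 20.
At the standard offset (UTC+05:30), 22:30 UTC + 5h30m = 04:00 Mirund Sector standard time (rolling into the next day, 5 February 2031).
The standard-time date in Mirund Sector, February 5, 2031, is outside the daylight-saving period (8 February – 20 October), so Mirund Sector is on standard time, UTC+05:30.
22:30 UTC + 5h30m = 04:00 local (rolling into the next day, 5 February 2031).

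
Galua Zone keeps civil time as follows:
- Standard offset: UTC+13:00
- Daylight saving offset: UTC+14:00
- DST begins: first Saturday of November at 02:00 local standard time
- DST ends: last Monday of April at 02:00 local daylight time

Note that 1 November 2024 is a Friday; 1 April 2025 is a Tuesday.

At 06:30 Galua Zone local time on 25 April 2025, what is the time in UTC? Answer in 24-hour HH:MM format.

1 November 2024 is a Friday, so the first Saturday is November 2.
1 April 2025 is a Tuesday, so Mondays fall on 7, 14, 21, 28; the last is April 28.
Daylight saving runs 2 November 2024 – 28 April 2025; 25 April 2025 is inside that window, so Galua Zone is at UTC+14:00.
06:30 local − 14h = 16:30 UTC (rolling into the previous day, 24 April 2025).

16:30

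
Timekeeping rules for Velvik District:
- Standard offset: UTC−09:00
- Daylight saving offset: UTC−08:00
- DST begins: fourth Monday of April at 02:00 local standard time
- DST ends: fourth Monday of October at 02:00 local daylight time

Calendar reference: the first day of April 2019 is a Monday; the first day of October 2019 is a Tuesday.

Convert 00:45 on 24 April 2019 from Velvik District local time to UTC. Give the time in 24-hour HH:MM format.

08:45

1 April 2019 is a Monday, so the first Monday is April 1 and the fourth is April 22.
1 October 2019 is a Tuesday, so the first Monday is October 7 and the fourth is October 28.
Daylight saving runs 22 April – 28 October; 24 April 2019 is inside that window, so Velvik District is at UTC−08:00.
00:45 local + 8h = 08:45 UTC.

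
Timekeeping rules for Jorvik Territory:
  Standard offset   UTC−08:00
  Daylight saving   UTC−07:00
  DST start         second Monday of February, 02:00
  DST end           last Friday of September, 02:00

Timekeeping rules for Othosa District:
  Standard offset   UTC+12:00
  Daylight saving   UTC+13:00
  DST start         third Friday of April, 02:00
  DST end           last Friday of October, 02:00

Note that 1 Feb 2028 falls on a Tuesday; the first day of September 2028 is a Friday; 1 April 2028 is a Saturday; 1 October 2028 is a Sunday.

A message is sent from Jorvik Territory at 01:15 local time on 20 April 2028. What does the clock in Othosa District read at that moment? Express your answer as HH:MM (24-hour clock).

20:15

1 February 2028 is a Tuesday, so the first Monday is February 7 and the second is February 14.
1 September 2028 is a Friday, so Fridays fall on 1, 8, 15, 22, 29; the last is September 29.
Daylight saving runs 14 February – 29 September; 20 April 2028 is inside that window, so Jorvik Territory is at UTC−07:00.
01:15 Jorvik Territory + 7h = 08:15 UTC.
1 April 2028 is a Saturday, so the first Friday is April 7 and the third is April 21.
1 October 2028 is a Sunday, so Fridays fall on 6, 13, 20, 27; the last is October 27.
At the standard offset (UTC+12:00), 08:15 UTC + 12h = 20:15 Othosa District standard time.
The standard-time date in Othosa District, 20 April 2028, does not fall between 21 April and 27 October, so daylight saving is not in effect and Othosa District is at UTC+12:00.
08:15 UTC + 12h = 20:15 Othosa District.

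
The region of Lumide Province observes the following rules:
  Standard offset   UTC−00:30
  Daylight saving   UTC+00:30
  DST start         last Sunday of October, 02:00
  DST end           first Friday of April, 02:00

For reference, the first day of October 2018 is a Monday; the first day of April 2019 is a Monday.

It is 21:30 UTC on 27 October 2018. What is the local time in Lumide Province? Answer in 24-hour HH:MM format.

21:00

1 October 2018 is a Monday, so Sundays fall on 7, 14, 21, 28; the last is October 28.
1 April 2019 is a Monday, so the first Friday is April 5.
At the standard offset (UTC−00:30), 21:30 UTC − 0h30m = 21:00 Lumide Province standard time.
The standard-time date in Lumide Province, 27 October 2018, is outside the daylight-saving period (28 October 2018 – 5 April 2019), so Lumide Province is on standard time, UTC−00:30.
21:30 UTC − 0h30m = 21:00 local.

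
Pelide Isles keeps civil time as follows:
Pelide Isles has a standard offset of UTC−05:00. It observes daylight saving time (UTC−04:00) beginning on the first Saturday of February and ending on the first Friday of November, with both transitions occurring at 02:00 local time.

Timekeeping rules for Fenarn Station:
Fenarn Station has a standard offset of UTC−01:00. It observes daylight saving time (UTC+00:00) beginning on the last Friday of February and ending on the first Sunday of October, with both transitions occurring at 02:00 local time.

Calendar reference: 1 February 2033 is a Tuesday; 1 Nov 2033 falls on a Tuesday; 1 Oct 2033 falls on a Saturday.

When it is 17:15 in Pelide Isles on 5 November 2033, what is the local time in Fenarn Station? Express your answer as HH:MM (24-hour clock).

1 February 2033 is a Tuesday, so the first Saturday is February 5.
1 November 2033 is a Tuesday, so the first Friday is November 4.
5 November 2033 does not fall between 5 February and 4 November, so daylight saving is not in effect and Pelide Isles is at UTC−05:00.
17:15 Pelide Isles + 5h = 22:15 UTC.
1 February 2033 is a Tuesday, so Fridays fall on 4, 11, 18, 25; the last is February 25.
1 October 2033 is a Saturday, so the first Sunday is October 2.
At the standard offset (UTC−01:00), 22:15 UTC − 1h = 21:15 Fenarn Station standard time.
The standard-time date in Fenarn Station, 5 November 2033, does not fall between 25 February and 2 October, so daylight saving is not in effect and Fenarn Station is at UTC−01:00.
22:15 UTC − 1h = 21:15 Fenarn Station.

21:15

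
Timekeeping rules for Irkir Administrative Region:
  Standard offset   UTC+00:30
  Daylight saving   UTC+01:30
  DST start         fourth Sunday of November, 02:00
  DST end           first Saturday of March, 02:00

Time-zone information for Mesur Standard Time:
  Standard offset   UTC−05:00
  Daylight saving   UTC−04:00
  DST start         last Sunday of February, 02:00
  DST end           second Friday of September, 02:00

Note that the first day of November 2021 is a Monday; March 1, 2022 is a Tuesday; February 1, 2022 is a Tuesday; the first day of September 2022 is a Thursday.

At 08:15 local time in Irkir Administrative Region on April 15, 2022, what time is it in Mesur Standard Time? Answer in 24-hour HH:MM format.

03:45

1 November 2021 is a Monday, so the first Sunday is November 7 and the fourth is November 28.
1 March 2022 is a Tuesday, so the first Saturday is March 5.
Daylight saving runs 28 November 2021 – 5 March 2022; April 15, 2022 is outside that window, so Irkir Administrative Region is on standard time at UTC+00:30.
08:15 Irkir Administrative Region − 0h30m = 07:45 UTC.
1 February 2022 is a Tuesday, so Sundays fall on 6, 13, 20, 27; the last is February 27.
1 September 2022 is a Thursday, so the first Friday is September 2 and the second is September 9.
At the standard offset (UTC−05:00), 07:45 UTC − 5h = 02:45 Mesur Standard Time standard time.
Daylight saving runs 27 February – 9 September; the standard-time date in Mesur Standard Time, April 15, 2022, is inside that window, so Mesur Standard Time is at UTC−04:00.
07:45 UTC − 4h = 03:45 Mesur Standard Time.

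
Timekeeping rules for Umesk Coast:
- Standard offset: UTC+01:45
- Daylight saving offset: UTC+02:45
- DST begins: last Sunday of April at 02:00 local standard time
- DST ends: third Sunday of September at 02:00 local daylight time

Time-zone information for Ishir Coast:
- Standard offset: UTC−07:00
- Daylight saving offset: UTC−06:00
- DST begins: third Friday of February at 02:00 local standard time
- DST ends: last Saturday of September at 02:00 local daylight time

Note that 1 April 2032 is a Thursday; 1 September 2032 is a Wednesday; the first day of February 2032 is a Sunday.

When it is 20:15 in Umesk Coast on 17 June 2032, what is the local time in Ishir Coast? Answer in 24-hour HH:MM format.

11:30

1 April 2032 is a Thursday, so Sundays fall on 4, 11, 18, 25; the last is April 25.
1 September 2032 is a Wednesday, so the first Sunday is September 5 and the third is September 19.
17 June 2032 falls between 25 April and 19 September, so daylight saving is in effect and Umesk Coast is at UTC+02:45.
20:15 Umesk Coast − 2h45m = 17:30 UTC.
1 February 2032 is a Sunday, so the first Friday is February 6 and the third is February 20.
1 September 2032 is a Wednesday, so Saturdays fall on 4, 11, 18, 25; the last is September 25.
At the standard offset (UTC−07:00), 17:30 UTC − 7h = 10:30 Ishir Coast standard time.
Daylight saving runs 20 February – 25 September; the standard-time date in Ishir Coast, 17 June 2032, is inside that window, so Ishir Coast is at UTC−06:00.
17:30 UTC − 6h = 11:30 Ishir Coast.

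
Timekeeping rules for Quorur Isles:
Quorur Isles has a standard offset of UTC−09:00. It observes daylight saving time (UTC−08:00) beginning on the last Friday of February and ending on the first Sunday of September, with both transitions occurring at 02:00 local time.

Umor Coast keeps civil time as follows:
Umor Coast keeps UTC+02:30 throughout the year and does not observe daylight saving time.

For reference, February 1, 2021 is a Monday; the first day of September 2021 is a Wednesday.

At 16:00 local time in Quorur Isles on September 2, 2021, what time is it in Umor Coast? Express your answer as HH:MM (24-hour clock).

1 February 2021 is a Monday, so Fridays fall on 5, 12, 19, 26; the last is February 26.
1 September 2021 is a Wednesday, so the first Sunday is September 5.
Daylight saving runs 26 February – 5 September; September 2, 2021 is inside that window, so Quorur Isles is at UTC−08:00.
16:00 Quorur Isles + 8h = 00:00 UTC (rolling into the next day, 3 September 2021).
Umor Coast stays on UTC+02:30 all year.
00:00 UTC + 2h30m = 02:30 Umor Coast.

02:30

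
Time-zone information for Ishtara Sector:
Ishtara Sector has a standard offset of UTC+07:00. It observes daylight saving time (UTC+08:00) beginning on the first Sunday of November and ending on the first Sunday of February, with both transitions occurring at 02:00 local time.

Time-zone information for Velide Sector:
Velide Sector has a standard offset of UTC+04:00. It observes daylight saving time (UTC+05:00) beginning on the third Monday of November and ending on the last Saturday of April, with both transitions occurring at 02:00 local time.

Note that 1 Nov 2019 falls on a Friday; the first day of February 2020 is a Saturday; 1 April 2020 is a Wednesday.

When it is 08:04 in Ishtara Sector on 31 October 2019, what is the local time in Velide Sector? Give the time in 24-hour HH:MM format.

05:04

1 November 2019 is a Friday, so the first Sunday is November 3.
1 February 2020 is a Saturday, so the first Sunday is February 2.
Daylight saving runs 3 November 2019 – 2 February 2020; 31 October 2019 is outside that window, so Ishtara Sector is on standard time at UTC+07:00.
08:04 Ishtara Sector − 7h = 01:04 UTC.
1 November 2019 is a Friday, so the first Monday is November 4 and the third is November 18.
1 April 2020 is a Wednesday, so Saturdays fall on 4, 11, 18, 25; the last is April 25.
At the standard offset (UTC+04:00), 01:04 UTC + 4h = 05:04 Velide Sector standard time.
The standard-time date in Velide Sector, 31 October 2019, does not fall between 18 November 2019 and 25 April 2020, so daylight saving is not in effect and Velide Sector is at UTC+04:00.
01:04 UTC + 4h = 05:04 Velide Sector.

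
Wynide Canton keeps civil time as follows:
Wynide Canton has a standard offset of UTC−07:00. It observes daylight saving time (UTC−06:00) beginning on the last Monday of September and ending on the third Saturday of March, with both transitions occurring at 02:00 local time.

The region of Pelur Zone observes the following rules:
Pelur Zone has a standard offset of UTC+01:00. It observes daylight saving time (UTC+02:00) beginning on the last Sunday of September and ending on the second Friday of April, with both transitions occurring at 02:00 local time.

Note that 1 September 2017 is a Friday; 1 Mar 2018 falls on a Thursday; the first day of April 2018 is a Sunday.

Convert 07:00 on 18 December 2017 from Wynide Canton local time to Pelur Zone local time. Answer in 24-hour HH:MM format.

15:00

1 September 2017 is a Friday, so Mondays fall on 4, 11, 18, 25; the last is September 25.
1 March 2018 is a Thursday, so the first Saturday is March 3 and the third is March 17.
Daylight saving runs 25 September 2017 – 17 March 2018; 18 December 2017 is inside that window, so Wynide Canton is at UTC−06:00.
07:00 Wynide Canton + 6h = 13:00 UTC.
1 September 2017 is a Friday, so Sundays fall on 3, 10, 17, 24; the last is September 24.
1 April 2018 is a Sunday, so the first Friday is April 6 and the second is April 13.
At the standard offset (UTC+01:00), 13:00 UTC + 1h = 14:00 Pelur Zone standard time.
Daylight saving runs 24 September 2017 – 13 April 2018; the standard-time date in Pelur Zone, 18 December 2017, is inside that window, so Pelur Zone is at UTC+02:00.
13:00 UTC + 2h = 15:00 Pelur Zone.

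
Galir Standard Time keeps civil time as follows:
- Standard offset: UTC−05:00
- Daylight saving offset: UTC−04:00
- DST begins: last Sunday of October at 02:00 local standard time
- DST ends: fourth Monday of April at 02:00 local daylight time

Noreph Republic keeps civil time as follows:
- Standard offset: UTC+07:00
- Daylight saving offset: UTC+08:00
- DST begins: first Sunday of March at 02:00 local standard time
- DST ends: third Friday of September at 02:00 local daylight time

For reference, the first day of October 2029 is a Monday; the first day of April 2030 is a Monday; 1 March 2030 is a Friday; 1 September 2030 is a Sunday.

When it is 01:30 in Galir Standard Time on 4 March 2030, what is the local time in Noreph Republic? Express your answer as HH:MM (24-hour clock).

1 October 2029 is a Monday, so Sundays fall on 7, 14, 21, 28; the last is October 28.
1 April 2030 is a Monday, so the first Monday is April 1 and the fourth is April 22.
Daylight saving runs 28 October 2029 – 22 April 2030; 4 March 2030 is inside that window, so Galir Standard Time is at UTC−04:00.
01:30 Galir Standard Time + 4h = 05:30 UTC.
1 March 2030 is a Friday, so the first Sunday is March 3.
1 September 2030 is a Sunday, so the first Friday is September 6 and the third is September 20.
At the standard offset (UTC+07:00), 05:30 UTC + 7h = 12:30 Noreph Republic standard time.
The standard-time date in Noreph Republic, 4 March 2030, falls between 3 March and 20 September, so daylight saving is in effect and Noreph Republic is at UTC+08:00.
05:30 UTC + 8h = 13:30 Noreph Republic.

13:30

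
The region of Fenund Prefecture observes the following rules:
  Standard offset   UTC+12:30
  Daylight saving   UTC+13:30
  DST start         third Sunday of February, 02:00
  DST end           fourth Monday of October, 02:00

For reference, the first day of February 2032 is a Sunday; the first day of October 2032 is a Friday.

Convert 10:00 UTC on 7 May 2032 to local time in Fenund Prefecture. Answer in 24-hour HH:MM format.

23:30

1 February 2032 is a Sunday, so the first Sunday is February 1 and the third is February 15.
1 October 2032 is a Friday, so the first Monday is October 4 and the fourth is October 25.
At the standard offset (UTC+12:30), 10:00 UTC + 12h30m = 22:30 Fenund Prefecture standard time.
The standard-time date in Fenund Prefecture, 7 May 2032, lies within the daylight-saving period (15 February – 25 October), so Fenund Prefecture is on daylight time, UTC+13:30.
10:00 UTC + 13h30m = 23:30 local.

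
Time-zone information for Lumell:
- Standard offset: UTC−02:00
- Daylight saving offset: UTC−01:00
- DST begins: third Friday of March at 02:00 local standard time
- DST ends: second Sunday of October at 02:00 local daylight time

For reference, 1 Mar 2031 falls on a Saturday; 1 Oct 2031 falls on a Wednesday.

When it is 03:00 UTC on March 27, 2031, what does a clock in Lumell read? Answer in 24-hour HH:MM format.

1 March 2031 is a Saturday, so the first Friday is March 7 and the third is March 21.
1 October 2031 is a Wednesday, so the first Sunday is October 5 and the second is October 12.
At the standard offset (UTC−02:00), 03:00 UTC − 2h = 01:00 Lumell standard time.
The standard-time date in Lumell, March 27, 2031, lies within the daylight-saving period (21 March – 12 October), so Lumell is on daylight time, UTC−01:00.
03:00 UTC − 1h = 02:00 local.

02:00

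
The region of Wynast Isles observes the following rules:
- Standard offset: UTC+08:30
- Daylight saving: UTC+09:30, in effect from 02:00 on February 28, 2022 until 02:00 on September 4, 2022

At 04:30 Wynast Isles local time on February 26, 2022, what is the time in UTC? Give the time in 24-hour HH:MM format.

20:00

February 26, 2022 does not fall between 28 February and 4 September, so daylight saving is not in effect and Wynast Isles is at UTC+08:30.
04:30 local − 8h30m = 20:00 UTC (rolling into the previous day, 25 February 2022).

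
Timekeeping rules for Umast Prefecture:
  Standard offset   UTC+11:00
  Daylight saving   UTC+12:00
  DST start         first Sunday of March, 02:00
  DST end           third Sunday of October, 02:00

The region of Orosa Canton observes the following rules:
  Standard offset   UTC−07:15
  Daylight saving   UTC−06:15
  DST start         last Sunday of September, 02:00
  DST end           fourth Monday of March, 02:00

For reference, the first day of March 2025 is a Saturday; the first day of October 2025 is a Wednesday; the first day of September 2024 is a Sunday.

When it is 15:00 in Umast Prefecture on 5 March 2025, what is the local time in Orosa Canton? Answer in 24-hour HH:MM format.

1 March 2025 is a Saturday, so the first Sunday is March 2.
1 October 2025 is a Wednesday, so the first Sunday is October 5 and the third is October 19.
5 March 2025 lies within the daylight-saving period (2 March – 19 October), so Umast Prefecture is on daylight time, UTC+12:00.
15:00 Umast Prefecture − 12h = 03:00 UTC.
1 September 2024 is a Sunday, so Sundays fall on 1, 8, 15, 22, 29; the last is September 29.
1 March 2025 is a Saturday, so the first Monday is March 3 and the fourth is March 24.
At the standard offset (UTC−07:15), 03:00 UTC − 7h15m = 19:45 Orosa Canton standard time (rolling into the previous day, 4 March 2025).
Daylight saving runs 29 September 2024 – 24 March 2025; the standard-time date in Orosa Canton, 4 March 2025, is inside that window, so Orosa Canton is at UTC−06:15.
03:00 UTC − 6h15m = 20:45 Orosa Canton (rolling into the previous day, 4 March 2025).

20:45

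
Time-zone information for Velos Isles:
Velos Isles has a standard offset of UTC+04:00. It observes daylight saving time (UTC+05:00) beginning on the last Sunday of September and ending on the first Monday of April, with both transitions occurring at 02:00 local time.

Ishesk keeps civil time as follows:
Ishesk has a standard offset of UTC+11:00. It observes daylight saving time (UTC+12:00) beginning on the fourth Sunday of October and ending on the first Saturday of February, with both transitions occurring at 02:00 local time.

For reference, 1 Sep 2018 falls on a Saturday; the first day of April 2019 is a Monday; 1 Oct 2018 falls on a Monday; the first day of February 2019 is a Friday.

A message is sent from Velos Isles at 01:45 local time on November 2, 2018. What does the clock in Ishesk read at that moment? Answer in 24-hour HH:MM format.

08:45

1 September 2018 is a Saturday, so Sundays fall on 2, 9, 16, 23, 30; the last is September 30.
1 April 2019 is a Monday, so the first Monday is April 1.
Daylight saving runs 30 September 2018 – 1 April 2019; November 2, 2018 is inside that window, so Velos Isles is at UTC+05:00.
01:45 Velos Isles − 5h = 20:45 UTC (rolling into the previous day, 1 November 2018).
1 October 2018 is a Monday, so the first Sunday is October 7 and the fourth is October 28.
1 February 2019 is a Friday, so the first Saturday is February 2.
At the standard offset (UTC+11:00), 20:45 UTC + 11h = 07:45 Ishesk standard time (rolling into the next day, 2 November 2018).
The standard-time date in Ishesk, November 2, 2018, lies within the daylight-saving period (28 October 2018 – 2 February 2019), so Ishesk is on daylight time, UTC+12:00.
20:45 UTC + 12h = 08:45 Ishesk (rolling into the next day, 2 November 2018).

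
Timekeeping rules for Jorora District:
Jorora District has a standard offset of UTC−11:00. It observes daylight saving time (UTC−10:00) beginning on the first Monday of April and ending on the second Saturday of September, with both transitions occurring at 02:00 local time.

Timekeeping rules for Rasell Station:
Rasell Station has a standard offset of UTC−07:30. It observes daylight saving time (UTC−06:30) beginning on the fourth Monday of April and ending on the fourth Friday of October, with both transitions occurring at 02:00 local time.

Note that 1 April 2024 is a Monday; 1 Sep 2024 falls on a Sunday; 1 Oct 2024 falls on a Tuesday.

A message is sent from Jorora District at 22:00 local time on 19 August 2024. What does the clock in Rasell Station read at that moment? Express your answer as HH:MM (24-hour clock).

1 April 2024 is a Monday, so the first Monday is April 1.
1 September 2024 is a Sunday, so the first Saturday is September 7 and the second is September 14.
Daylight saving runs 1 April – 14 September; 19 August 2024 is inside that window, so Jorora District is at UTC−10:00.
22:00 Jorora District + 10h = 08:00 UTC (rolling into the next day, 20 August 2024).
1 April 2024 is a Monday, so the first Monday is April 1 and the fourth is April 22.
1 October 2024 is a Tuesday, so the first Friday is October 4 and the fourth is October 25.
At the standard offset (UTC−07:30), 08:00 UTC − 7h30m = 00:30 Rasell Station standard time.
The standard-time date in Rasell Station, 20 August 2024, falls between 22 April and 25 October, so daylight saving is in effect and Rasell Station is at UTC−06:30.
08:00 UTC − 6h30m = 01:30 Rasell Station.

01:30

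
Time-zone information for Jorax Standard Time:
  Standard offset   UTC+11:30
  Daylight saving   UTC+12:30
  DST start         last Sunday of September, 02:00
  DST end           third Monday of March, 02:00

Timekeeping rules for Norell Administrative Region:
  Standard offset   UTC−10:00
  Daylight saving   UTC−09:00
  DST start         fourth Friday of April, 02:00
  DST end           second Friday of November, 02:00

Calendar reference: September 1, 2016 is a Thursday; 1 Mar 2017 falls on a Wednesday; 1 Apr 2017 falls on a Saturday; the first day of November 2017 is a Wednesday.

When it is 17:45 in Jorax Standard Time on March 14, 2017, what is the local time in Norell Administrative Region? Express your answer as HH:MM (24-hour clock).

1 September 2016 is a Thursday, so Sundays fall on 4, 11, 18, 25; the last is September 25.
1 March 2017 is a Wednesday, so the first Monday is March 6 and the third is March 20.
March 14, 2017 falls between 25 September 2016 and 20 March 2017, so daylight saving is in effect and Jorax Standard Time is at UTC+12:30.
17:45 Jorax Standard Time − 12h30m = 05:15 UTC.
1 April 2017 is a Saturday, so the first Friday is April 7 and the fourth is April 28.
1 November 2017 is a Wednesday, so the first Friday is November 3 and the second is November 10.
At the standard offset (UTC−10:00), 05:15 UTC − 10h = 19:15 Norell Administrative Region standard time (rolling into the previous day, 13 March 2017).
Daylight saving runs 28 April – 10 November; the standard-time date in Norell Administrative Region, March 13, 2017, is outside that window, so Norell Administrative Region is on standard time at UTC−10:00.
05:15 UTC − 10h = 19:15 Norell Administrative Region (rolling into the previous day, 13 March 2017).

19:15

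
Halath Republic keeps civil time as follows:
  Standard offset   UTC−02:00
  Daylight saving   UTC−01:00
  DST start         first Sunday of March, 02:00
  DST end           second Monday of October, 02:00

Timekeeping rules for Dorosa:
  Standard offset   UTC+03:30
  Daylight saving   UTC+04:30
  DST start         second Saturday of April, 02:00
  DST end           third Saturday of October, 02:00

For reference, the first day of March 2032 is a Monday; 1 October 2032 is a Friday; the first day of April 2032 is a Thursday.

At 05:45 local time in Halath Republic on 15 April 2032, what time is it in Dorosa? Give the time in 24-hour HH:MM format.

11:15

1 March 2032 is a Monday, so the first Sunday is March 7.
1 October 2032 is a Friday, so the first Monday is October 4 and the second is October 11.
Daylight saving runs 7 March – 11 October; 15 April 2032 is inside that window, so Halath Republic is at UTC−01:00.
05:45 Halath Republic + 1h = 06:45 UTC.
1 April 2032 is a Thursday, so the first Saturday is April 3 and the second is April 10.
1 October 2032 is a Friday, so the first Saturday is October 2 and the third is October 16.
At the standard offset (UTC+03:30), 06:45 UTC + 3h30m = 10:15 Dorosa standard time.
The standard-time date in Dorosa, 15 April 2032, falls between 10 April and 16 October, so daylight saving is in effect and Dorosa is at UTC+04:30.
06:45 UTC + 4h30m = 11:15 Dorosa.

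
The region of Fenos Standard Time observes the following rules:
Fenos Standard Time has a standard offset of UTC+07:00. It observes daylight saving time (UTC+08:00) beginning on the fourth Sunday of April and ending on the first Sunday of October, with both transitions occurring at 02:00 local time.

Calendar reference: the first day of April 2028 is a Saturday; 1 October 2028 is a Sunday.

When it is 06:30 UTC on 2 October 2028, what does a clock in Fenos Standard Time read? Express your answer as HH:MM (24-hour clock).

13:30

1 April 2028 is a Saturday, so the first Sunday is April 2 and the fourth is April 23.
1 October 2028 is a Sunday, so the first Sunday is October 1.
At the standard offset (UTC+07:00), 06:30 UTC + 7h = 13:30 Fenos Standard Time standard time.
The standard-time date in Fenos Standard Time, 2 October 2028, is outside the daylight-saving period (23 April – 1 October), so Fenos Standard Time is on standard time, UTC+07:00.
06:30 UTC + 7h = 13:30 local.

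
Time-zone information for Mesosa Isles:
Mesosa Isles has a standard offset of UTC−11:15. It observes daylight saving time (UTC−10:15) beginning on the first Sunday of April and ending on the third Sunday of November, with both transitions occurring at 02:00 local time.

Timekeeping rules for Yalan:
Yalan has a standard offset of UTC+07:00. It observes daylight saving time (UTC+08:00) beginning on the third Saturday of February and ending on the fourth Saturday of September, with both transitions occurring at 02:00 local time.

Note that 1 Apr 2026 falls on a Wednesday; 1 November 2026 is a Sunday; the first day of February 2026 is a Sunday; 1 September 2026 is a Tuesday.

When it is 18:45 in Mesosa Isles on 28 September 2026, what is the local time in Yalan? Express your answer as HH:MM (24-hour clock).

12:00

1 April 2026 is a Wednesday, so the first Sunday is April 5.
1 November 2026 is a Sunday, so the first Sunday is November 1 and the third is November 15.
Daylight saving runs 5 April – 15 November; 28 September 2026 is inside that window, so Mesosa Isles is at UTC−10:15.
18:45 Mesosa Isles + 10h15m = 05:00 UTC (rolling into the next day, 29 September 2026).
1 February 2026 is a Sunday, so the first Saturday is February 7 and the third is February 21.
1 September 2026 is a Tuesday, so the first Saturday is September 5 and the fourth is September 26.
At the standard offset (UTC+07:00), 05:00 UTC + 7h = 12:00 Yalan standard time.
Daylight saving runs 21 February – 26 September; the standard-time date in Yalan, 29 September 2026, is outside that window, so Yalan is on standard time at UTC+07:00.
05:00 UTC + 7h = 12:00 Yalan.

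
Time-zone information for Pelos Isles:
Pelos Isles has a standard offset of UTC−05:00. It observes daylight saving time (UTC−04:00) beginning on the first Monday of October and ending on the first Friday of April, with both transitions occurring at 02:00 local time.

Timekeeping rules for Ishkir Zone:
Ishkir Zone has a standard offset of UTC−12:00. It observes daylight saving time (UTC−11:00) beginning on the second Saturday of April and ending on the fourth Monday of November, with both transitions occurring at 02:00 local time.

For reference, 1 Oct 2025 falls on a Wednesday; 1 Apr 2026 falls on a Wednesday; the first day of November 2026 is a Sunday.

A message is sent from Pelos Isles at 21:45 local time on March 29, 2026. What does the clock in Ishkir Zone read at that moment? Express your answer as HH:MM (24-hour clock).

13:45

1 October 2025 is a Wednesday, so the first Monday is October 6.
1 April 2026 is a Wednesday, so the first Friday is April 3.
March 29, 2026 falls between 6 October 2025 and 3 April 2026, so daylight saving is in effect and Pelos Isles is at UTC−04:00.
21:45 Pelos Isles + 4h = 01:45 UTC (rolling into the next day, 30 March 2026).
1 April 2026 is a Wednesday, so the first Saturday is April 4 and the second is April 11.
1 November 2026 is a Sunday, so the first Monday is November 2 and the fourth is November 23.
At the standard offset (UTC−12:00), 01:45 UTC − 12h = 13:45 Ishkir Zone standard time (rolling into the previous day, 29 March 2026).
Daylight saving runs 11 April – 23 November; the standard-time date in Ishkir Zone, March 29, 2026, is outside that window, so Ishkir Zone is on standard time at UTC−12:00.
01:45 UTC − 12h = 13:45 Ishkir Zone (rolling into the previous day, 29 March 2026).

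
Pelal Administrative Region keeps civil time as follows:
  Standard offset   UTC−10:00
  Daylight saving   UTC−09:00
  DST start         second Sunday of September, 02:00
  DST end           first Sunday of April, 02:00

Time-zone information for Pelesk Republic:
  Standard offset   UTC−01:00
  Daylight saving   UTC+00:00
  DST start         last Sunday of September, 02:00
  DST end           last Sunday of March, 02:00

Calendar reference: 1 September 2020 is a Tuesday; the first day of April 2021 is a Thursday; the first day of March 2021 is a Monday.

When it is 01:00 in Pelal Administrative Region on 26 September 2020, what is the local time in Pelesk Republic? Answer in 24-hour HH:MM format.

1 September 2020 is a Tuesday, so the first Sunday is September 6 and the second is September 13.
1 April 2021 is a Thursday, so the first Sunday is April 4.
Daylight saving runs 13 September 2020 – 4 April 2021; 26 September 2020 is inside that window, so Pelal Administrative Region is at UTC−09:00.
01:00 Pelal Administrative Region + 9h = 10:00 UTC.
1 September 2020 is a Tuesday, so Sundays fall on 6, 13, 20, 27; the last is September 27.
1 March 2021 is a Monday, so Sundays fall on 7, 14, 21, 28; the last is March 28.
At the standard offset (UTC−01:00), 10:00 UTC − 1h = 09:00 Pelesk Republic standard time.
The standard-time date in Pelesk Republic, 26 September 2020, does not fall between 27 September 2020 and 28 March 2021, so daylight saving is not in effect and Pelesk Republic is at UTC−01:00.
10:00 UTC − 1h = 09:00 Pelesk Republic.

09:00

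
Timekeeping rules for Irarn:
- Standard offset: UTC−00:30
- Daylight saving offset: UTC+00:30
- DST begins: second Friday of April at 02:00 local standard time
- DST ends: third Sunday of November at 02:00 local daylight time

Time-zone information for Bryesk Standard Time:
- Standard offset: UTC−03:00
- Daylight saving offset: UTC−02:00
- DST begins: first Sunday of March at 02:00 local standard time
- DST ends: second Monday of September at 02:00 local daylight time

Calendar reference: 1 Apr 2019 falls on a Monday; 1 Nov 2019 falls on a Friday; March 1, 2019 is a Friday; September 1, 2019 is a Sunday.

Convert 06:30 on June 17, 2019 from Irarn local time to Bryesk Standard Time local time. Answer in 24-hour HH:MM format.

04:00

1 April 2019 is a Monday, so the first Friday is April 5 and the second is April 12.
1 November 2019 is a Friday, so the first Sunday is November 3 and the third is November 17.
June 17, 2019 lies within the daylight-saving period (12 April – 17 November), so Irarn is on daylight time, UTC+00:30.
06:30 Irarn − 0h30m = 06:00 UTC.
1 March 2019 is a Friday, so the first Sunday is March 3.
1 September 2019 is a Sunday, so the first Monday is September 2 and the second is September 9.
At the standard offset (UTC−03:00), 06:00 UTC − 3h = 03:00 Bryesk Standard Time standard time.
Daylight saving runs 3 March – 9 September; the standard-time date in Bryesk Standard Time, June 17, 2019, is inside that window, so Bryesk Standard Time is at UTC−02:00.
06:00 UTC − 2h = 04:00 Bryesk Standard Time.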